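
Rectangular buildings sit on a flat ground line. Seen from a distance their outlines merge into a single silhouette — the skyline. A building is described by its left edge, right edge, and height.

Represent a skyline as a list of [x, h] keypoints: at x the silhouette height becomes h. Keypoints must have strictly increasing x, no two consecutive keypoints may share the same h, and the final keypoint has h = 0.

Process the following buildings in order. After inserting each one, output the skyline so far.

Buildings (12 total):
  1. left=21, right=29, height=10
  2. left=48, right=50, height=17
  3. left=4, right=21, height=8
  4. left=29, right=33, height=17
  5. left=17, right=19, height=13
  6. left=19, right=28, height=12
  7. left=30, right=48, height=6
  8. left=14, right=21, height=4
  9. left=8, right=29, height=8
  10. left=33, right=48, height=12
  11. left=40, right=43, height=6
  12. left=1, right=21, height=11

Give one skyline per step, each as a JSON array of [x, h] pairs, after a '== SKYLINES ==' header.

== SKYLINES ==
[[21,10],[29,0]]
[[21,10],[29,0],[48,17],[50,0]]
[[4,8],[21,10],[29,0],[48,17],[50,0]]
[[4,8],[21,10],[29,17],[33,0],[48,17],[50,0]]
[[4,8],[17,13],[19,8],[21,10],[29,17],[33,0],[48,17],[50,0]]
[[4,8],[17,13],[19,12],[28,10],[29,17],[33,0],[48,17],[50,0]]
[[4,8],[17,13],[19,12],[28,10],[29,17],[33,6],[48,17],[50,0]]
[[4,8],[17,13],[19,12],[28,10],[29,17],[33,6],[48,17],[50,0]]
[[4,8],[17,13],[19,12],[28,10],[29,17],[33,6],[48,17],[50,0]]
[[4,8],[17,13],[19,12],[28,10],[29,17],[33,12],[48,17],[50,0]]
[[4,8],[17,13],[19,12],[28,10],[29,17],[33,12],[48,17],[50,0]]
[[1,11],[17,13],[19,12],[28,10],[29,17],[33,12],[48,17],[50,0]]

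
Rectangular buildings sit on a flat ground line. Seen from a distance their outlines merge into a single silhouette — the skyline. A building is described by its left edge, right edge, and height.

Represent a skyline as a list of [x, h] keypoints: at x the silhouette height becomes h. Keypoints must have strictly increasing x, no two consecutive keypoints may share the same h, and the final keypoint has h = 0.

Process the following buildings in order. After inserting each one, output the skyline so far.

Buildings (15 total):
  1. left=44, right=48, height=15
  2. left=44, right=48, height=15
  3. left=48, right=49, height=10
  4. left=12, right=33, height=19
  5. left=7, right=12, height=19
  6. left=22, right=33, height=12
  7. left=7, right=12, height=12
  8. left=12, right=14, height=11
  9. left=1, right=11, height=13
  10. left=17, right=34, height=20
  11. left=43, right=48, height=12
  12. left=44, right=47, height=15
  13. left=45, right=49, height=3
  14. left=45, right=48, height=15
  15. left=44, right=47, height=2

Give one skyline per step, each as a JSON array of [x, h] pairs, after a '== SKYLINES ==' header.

== SKYLINES ==
[[44,15],[48,0]]
[[44,15],[48,0]]
[[44,15],[48,10],[49,0]]
[[12,19],[33,0],[44,15],[48,10],[49,0]]
[[7,19],[33,0],[44,15],[48,10],[49,0]]
[[7,19],[33,0],[44,15],[48,10],[49,0]]
[[7,19],[33,0],[44,15],[48,10],[49,0]]
[[7,19],[33,0],[44,15],[48,10],[49,0]]
[[1,13],[7,19],[33,0],[44,15],[48,10],[49,0]]
[[1,13],[7,19],[17,20],[34,0],[44,15],[48,10],[49,0]]
[[1,13],[7,19],[17,20],[34,0],[43,12],[44,15],[48,10],[49,0]]
[[1,13],[7,19],[17,20],[34,0],[43,12],[44,15],[48,10],[49,0]]
[[1,13],[7,19],[17,20],[34,0],[43,12],[44,15],[48,10],[49,0]]
[[1,13],[7,19],[17,20],[34,0],[43,12],[44,15],[48,10],[49,0]]
[[1,13],[7,19],[17,20],[34,0],[43,12],[44,15],[48,10],[49,0]]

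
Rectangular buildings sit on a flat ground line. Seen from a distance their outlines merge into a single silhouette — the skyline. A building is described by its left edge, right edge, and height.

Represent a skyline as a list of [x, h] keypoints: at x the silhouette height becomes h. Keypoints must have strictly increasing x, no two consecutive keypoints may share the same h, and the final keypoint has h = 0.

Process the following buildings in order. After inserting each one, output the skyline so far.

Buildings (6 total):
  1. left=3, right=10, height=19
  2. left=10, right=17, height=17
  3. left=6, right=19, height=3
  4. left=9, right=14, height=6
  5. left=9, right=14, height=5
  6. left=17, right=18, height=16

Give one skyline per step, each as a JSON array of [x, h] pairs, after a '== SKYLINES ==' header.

== SKYLINES ==
[[3,19],[10,0]]
[[3,19],[10,17],[17,0]]
[[3,19],[10,17],[17,3],[19,0]]
[[3,19],[10,17],[17,3],[19,0]]
[[3,19],[10,17],[17,3],[19,0]]
[[3,19],[10,17],[17,16],[18,3],[19,0]]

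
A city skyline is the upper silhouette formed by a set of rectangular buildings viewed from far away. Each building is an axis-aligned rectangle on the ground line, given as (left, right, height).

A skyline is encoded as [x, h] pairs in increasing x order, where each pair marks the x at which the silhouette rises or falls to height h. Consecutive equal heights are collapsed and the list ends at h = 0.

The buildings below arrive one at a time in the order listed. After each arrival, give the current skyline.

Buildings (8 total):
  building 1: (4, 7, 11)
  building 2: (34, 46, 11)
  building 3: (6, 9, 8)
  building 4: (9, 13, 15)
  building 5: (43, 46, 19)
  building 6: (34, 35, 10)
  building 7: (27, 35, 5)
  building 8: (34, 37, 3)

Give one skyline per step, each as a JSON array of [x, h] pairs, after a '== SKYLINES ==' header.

== SKYLINES ==
[[4,11],[7,0]]
[[4,11],[7,0],[34,11],[46,0]]
[[4,11],[7,8],[9,0],[34,11],[46,0]]
[[4,11],[7,8],[9,15],[13,0],[34,11],[46,0]]
[[4,11],[7,8],[9,15],[13,0],[34,11],[43,19],[46,0]]
[[4,11],[7,8],[9,15],[13,0],[34,11],[43,19],[46,0]]
[[4,11],[7,8],[9,15],[13,0],[27,5],[34,11],[43,19],[46,0]]
[[4,11],[7,8],[9,15],[13,0],[27,5],[34,11],[43,19],[46,0]]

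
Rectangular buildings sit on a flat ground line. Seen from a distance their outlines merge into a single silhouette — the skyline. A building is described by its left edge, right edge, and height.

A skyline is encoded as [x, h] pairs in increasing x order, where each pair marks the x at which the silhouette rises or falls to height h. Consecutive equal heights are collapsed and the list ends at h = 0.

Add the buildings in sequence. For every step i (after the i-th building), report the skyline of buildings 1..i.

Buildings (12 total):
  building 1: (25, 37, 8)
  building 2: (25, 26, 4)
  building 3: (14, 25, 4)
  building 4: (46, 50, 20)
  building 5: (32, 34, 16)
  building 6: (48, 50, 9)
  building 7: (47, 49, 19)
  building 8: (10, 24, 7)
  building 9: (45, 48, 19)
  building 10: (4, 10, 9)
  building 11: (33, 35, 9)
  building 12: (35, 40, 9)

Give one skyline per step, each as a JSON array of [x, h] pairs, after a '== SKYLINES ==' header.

== SKYLINES ==
[[25,8],[37,0]]
[[25,8],[37,0]]
[[14,4],[25,8],[37,0]]
[[14,4],[25,8],[37,0],[46,20],[50,0]]
[[14,4],[25,8],[32,16],[34,8],[37,0],[46,20],[50,0]]
[[14,4],[25,8],[32,16],[34,8],[37,0],[46,20],[50,0]]
[[14,4],[25,8],[32,16],[34,8],[37,0],[46,20],[50,0]]
[[10,7],[24,4],[25,8],[32,16],[34,8],[37,0],[46,20],[50,0]]
[[10,7],[24,4],[25,8],[32,16],[34,8],[37,0],[45,19],[46,20],[50,0]]
[[4,9],[10,7],[24,4],[25,8],[32,16],[34,8],[37,0],[45,19],[46,20],[50,0]]
[[4,9],[10,7],[24,4],[25,8],[32,16],[34,9],[35,8],[37,0],[45,19],[46,20],[50,0]]
[[4,9],[10,7],[24,4],[25,8],[32,16],[34,9],[40,0],[45,19],[46,20],[50,0]]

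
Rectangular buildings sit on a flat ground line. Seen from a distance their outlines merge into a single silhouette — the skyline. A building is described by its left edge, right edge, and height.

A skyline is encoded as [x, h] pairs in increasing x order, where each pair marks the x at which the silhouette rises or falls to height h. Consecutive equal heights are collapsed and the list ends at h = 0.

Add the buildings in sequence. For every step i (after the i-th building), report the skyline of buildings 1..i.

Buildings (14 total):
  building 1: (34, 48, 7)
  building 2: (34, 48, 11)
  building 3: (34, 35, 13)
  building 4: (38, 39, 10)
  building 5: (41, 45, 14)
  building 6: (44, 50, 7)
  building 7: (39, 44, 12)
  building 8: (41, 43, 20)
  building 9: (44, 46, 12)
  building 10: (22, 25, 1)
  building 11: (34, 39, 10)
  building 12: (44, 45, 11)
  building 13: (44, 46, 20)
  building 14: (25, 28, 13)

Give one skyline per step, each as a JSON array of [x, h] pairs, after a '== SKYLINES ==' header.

== SKYLINES ==
[[34,7],[48,0]]
[[34,11],[48,0]]
[[34,13],[35,11],[48,0]]
[[34,13],[35,11],[48,0]]
[[34,13],[35,11],[41,14],[45,11],[48,0]]
[[34,13],[35,11],[41,14],[45,11],[48,7],[50,0]]
[[34,13],[35,11],[39,12],[41,14],[45,11],[48,7],[50,0]]
[[34,13],[35,11],[39,12],[41,20],[43,14],[45,11],[48,7],[50,0]]
[[34,13],[35,11],[39,12],[41,20],[43,14],[45,12],[46,11],[48,7],[50,0]]
[[22,1],[25,0],[34,13],[35,11],[39,12],[41,20],[43,14],[45,12],[46,11],[48,7],[50,0]]
[[22,1],[25,0],[34,13],[35,11],[39,12],[41,20],[43,14],[45,12],[46,11],[48,7],[50,0]]
[[22,1],[25,0],[34,13],[35,11],[39,12],[41,20],[43,14],[45,12],[46,11],[48,7],[50,0]]
[[22,1],[25,0],[34,13],[35,11],[39,12],[41,20],[43,14],[44,20],[46,11],[48,7],[50,0]]
[[22,1],[25,13],[28,0],[34,13],[35,11],[39,12],[41,20],[43,14],[44,20],[46,11],[48,7],[50,0]]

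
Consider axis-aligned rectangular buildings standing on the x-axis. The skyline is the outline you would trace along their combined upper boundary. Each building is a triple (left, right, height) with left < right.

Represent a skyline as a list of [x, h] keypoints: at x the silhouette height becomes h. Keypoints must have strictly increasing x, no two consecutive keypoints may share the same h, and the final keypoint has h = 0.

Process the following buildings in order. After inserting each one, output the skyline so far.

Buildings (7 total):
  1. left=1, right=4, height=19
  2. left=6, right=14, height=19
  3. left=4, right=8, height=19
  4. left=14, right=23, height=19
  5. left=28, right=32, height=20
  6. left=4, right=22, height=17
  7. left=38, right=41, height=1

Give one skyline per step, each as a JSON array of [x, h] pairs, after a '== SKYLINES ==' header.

== SKYLINES ==
[[1,19],[4,0]]
[[1,19],[4,0],[6,19],[14,0]]
[[1,19],[14,0]]
[[1,19],[23,0]]
[[1,19],[23,0],[28,20],[32,0]]
[[1,19],[23,0],[28,20],[32,0]]
[[1,19],[23,0],[28,20],[32,0],[38,1],[41,0]]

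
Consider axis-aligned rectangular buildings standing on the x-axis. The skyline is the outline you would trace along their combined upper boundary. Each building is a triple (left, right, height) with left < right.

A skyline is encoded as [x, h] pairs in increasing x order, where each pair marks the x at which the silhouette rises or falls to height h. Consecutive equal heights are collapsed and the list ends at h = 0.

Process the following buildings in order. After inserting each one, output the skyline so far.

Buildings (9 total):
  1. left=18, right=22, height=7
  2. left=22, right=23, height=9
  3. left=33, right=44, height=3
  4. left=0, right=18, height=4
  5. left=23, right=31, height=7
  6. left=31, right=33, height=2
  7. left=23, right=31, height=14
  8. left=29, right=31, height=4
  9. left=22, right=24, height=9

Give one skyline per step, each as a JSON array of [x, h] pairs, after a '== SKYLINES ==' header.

== SKYLINES ==
[[18,7],[22,0]]
[[18,7],[22,9],[23,0]]
[[18,7],[22,9],[23,0],[33,3],[44,0]]
[[0,4],[18,7],[22,9],[23,0],[33,3],[44,0]]
[[0,4],[18,7],[22,9],[23,7],[31,0],[33,3],[44,0]]
[[0,4],[18,7],[22,9],[23,7],[31,2],[33,3],[44,0]]
[[0,4],[18,7],[22,9],[23,14],[31,2],[33,3],[44,0]]
[[0,4],[18,7],[22,9],[23,14],[31,2],[33,3],[44,0]]
[[0,4],[18,7],[22,9],[23,14],[31,2],[33,3],[44,0]]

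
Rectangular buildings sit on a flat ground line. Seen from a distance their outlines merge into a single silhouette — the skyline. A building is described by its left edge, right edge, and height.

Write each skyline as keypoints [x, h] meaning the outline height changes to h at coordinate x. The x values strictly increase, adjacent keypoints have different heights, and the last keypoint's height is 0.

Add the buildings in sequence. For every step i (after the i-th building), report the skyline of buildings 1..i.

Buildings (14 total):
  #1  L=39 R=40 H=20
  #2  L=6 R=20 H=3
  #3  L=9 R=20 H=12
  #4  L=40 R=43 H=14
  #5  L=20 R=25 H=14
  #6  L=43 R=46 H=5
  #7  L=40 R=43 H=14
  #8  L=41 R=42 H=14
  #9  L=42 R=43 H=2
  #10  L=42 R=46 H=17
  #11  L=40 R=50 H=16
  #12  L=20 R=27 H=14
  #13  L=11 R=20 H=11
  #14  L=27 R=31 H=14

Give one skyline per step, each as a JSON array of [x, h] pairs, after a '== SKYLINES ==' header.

== SKYLINES ==
[[39,20],[40,0]]
[[6,3],[20,0],[39,20],[40,0]]
[[6,3],[9,12],[20,0],[39,20],[40,0]]
[[6,3],[9,12],[20,0],[39,20],[40,14],[43,0]]
[[6,3],[9,12],[20,14],[25,0],[39,20],[40,14],[43,0]]
[[6,3],[9,12],[20,14],[25,0],[39,20],[40,14],[43,5],[46,0]]
[[6,3],[9,12],[20,14],[25,0],[39,20],[40,14],[43,5],[46,0]]
[[6,3],[9,12],[20,14],[25,0],[39,20],[40,14],[43,5],[46,0]]
[[6,3],[9,12],[20,14],[25,0],[39,20],[40,14],[43,5],[46,0]]
[[6,3],[9,12],[20,14],[25,0],[39,20],[40,14],[42,17],[46,0]]
[[6,3],[9,12],[20,14],[25,0],[39,20],[40,16],[42,17],[46,16],[50,0]]
[[6,3],[9,12],[20,14],[27,0],[39,20],[40,16],[42,17],[46,16],[50,0]]
[[6,3],[9,12],[20,14],[27,0],[39,20],[40,16],[42,17],[46,16],[50,0]]
[[6,3],[9,12],[20,14],[31,0],[39,20],[40,16],[42,17],[46,16],[50,0]]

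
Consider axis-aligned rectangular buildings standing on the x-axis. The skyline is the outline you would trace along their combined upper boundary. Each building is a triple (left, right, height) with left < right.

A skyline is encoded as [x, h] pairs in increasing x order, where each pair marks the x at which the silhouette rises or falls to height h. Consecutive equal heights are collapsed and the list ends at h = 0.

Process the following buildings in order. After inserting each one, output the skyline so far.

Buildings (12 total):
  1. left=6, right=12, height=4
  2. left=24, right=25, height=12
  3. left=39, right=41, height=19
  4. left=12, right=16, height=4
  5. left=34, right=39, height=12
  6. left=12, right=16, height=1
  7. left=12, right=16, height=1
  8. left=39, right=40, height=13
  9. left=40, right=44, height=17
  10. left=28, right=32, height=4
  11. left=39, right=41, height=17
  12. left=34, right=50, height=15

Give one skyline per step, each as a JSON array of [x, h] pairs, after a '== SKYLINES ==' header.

== SKYLINES ==
[[6,4],[12,0]]
[[6,4],[12,0],[24,12],[25,0]]
[[6,4],[12,0],[24,12],[25,0],[39,19],[41,0]]
[[6,4],[16,0],[24,12],[25,0],[39,19],[41,0]]
[[6,4],[16,0],[24,12],[25,0],[34,12],[39,19],[41,0]]
[[6,4],[16,0],[24,12],[25,0],[34,12],[39,19],[41,0]]
[[6,4],[16,0],[24,12],[25,0],[34,12],[39,19],[41,0]]
[[6,4],[16,0],[24,12],[25,0],[34,12],[39,19],[41,0]]
[[6,4],[16,0],[24,12],[25,0],[34,12],[39,19],[41,17],[44,0]]
[[6,4],[16,0],[24,12],[25,0],[28,4],[32,0],[34,12],[39,19],[41,17],[44,0]]
[[6,4],[16,0],[24,12],[25,0],[28,4],[32,0],[34,12],[39,19],[41,17],[44,0]]
[[6,4],[16,0],[24,12],[25,0],[28,4],[32,0],[34,15],[39,19],[41,17],[44,15],[50,0]]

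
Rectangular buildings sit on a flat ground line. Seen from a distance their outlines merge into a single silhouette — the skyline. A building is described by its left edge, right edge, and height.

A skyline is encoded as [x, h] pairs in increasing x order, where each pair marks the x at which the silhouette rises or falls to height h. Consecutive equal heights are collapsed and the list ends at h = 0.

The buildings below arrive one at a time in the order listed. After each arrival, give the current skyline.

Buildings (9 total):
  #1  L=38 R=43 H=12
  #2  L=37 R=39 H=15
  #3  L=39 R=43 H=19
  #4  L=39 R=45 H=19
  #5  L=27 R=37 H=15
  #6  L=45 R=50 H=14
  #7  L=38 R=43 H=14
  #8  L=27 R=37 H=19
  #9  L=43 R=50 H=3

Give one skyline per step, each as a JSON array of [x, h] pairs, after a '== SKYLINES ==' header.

== SKYLINES ==
[[38,12],[43,0]]
[[37,15],[39,12],[43,0]]
[[37,15],[39,19],[43,0]]
[[37,15],[39,19],[45,0]]
[[27,15],[39,19],[45,0]]
[[27,15],[39,19],[45,14],[50,0]]
[[27,15],[39,19],[45,14],[50,0]]
[[27,19],[37,15],[39,19],[45,14],[50,0]]
[[27,19],[37,15],[39,19],[45,14],[50,0]]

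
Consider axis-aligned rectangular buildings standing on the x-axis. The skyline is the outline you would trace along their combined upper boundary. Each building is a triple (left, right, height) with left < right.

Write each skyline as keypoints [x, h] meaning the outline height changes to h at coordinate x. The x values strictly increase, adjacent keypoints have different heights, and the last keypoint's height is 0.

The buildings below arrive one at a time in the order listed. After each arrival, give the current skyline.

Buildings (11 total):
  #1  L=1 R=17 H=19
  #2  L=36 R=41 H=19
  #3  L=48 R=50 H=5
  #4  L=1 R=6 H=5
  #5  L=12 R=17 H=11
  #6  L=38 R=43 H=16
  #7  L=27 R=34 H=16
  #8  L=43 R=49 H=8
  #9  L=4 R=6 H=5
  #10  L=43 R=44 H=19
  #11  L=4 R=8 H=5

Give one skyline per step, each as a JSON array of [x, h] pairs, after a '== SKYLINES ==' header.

== SKYLINES ==
[[1,19],[17,0]]
[[1,19],[17,0],[36,19],[41,0]]
[[1,19],[17,0],[36,19],[41,0],[48,5],[50,0]]
[[1,19],[17,0],[36,19],[41,0],[48,5],[50,0]]
[[1,19],[17,0],[36,19],[41,0],[48,5],[50,0]]
[[1,19],[17,0],[36,19],[41,16],[43,0],[48,5],[50,0]]
[[1,19],[17,0],[27,16],[34,0],[36,19],[41,16],[43,0],[48,5],[50,0]]
[[1,19],[17,0],[27,16],[34,0],[36,19],[41,16],[43,8],[49,5],[50,0]]
[[1,19],[17,0],[27,16],[34,0],[36,19],[41,16],[43,8],[49,5],[50,0]]
[[1,19],[17,0],[27,16],[34,0],[36,19],[41,16],[43,19],[44,8],[49,5],[50,0]]
[[1,19],[17,0],[27,16],[34,0],[36,19],[41,16],[43,19],[44,8],[49,5],[50,0]]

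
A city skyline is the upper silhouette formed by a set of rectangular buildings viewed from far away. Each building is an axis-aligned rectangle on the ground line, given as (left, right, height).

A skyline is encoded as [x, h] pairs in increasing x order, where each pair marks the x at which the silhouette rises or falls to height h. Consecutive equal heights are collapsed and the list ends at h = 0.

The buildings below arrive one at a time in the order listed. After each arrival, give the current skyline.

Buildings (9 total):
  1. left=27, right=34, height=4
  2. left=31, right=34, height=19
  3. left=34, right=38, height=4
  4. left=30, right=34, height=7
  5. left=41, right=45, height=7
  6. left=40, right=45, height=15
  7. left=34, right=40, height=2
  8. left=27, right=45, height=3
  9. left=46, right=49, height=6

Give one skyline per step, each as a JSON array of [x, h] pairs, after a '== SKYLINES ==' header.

== SKYLINES ==
[[27,4],[34,0]]
[[27,4],[31,19],[34,0]]
[[27,4],[31,19],[34,4],[38,0]]
[[27,4],[30,7],[31,19],[34,4],[38,0]]
[[27,4],[30,7],[31,19],[34,4],[38,0],[41,7],[45,0]]
[[27,4],[30,7],[31,19],[34,4],[38,0],[40,15],[45,0]]
[[27,4],[30,7],[31,19],[34,4],[38,2],[40,15],[45,0]]
[[27,4],[30,7],[31,19],[34,4],[38,3],[40,15],[45,0]]
[[27,4],[30,7],[31,19],[34,4],[38,3],[40,15],[45,0],[46,6],[49,0]]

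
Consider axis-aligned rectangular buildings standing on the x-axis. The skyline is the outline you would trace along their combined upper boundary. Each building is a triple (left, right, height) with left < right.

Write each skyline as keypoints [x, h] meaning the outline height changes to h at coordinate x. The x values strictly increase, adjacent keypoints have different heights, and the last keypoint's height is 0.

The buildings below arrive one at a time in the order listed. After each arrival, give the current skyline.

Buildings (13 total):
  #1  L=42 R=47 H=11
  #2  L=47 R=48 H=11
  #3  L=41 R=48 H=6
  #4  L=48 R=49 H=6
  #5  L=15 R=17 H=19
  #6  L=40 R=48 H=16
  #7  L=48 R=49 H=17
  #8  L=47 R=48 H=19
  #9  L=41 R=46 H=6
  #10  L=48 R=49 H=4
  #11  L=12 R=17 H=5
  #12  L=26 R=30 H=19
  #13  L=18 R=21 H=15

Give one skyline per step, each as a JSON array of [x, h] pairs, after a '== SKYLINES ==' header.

== SKYLINES ==
[[42,11],[47,0]]
[[42,11],[48,0]]
[[41,6],[42,11],[48,0]]
[[41,6],[42,11],[48,6],[49,0]]
[[15,19],[17,0],[41,6],[42,11],[48,6],[49,0]]
[[15,19],[17,0],[40,16],[48,6],[49,0]]
[[15,19],[17,0],[40,16],[48,17],[49,0]]
[[15,19],[17,0],[40,16],[47,19],[48,17],[49,0]]
[[15,19],[17,0],[40,16],[47,19],[48,17],[49,0]]
[[15,19],[17,0],[40,16],[47,19],[48,17],[49,0]]
[[12,5],[15,19],[17,0],[40,16],[47,19],[48,17],[49,0]]
[[12,5],[15,19],[17,0],[26,19],[30,0],[40,16],[47,19],[48,17],[49,0]]
[[12,5],[15,19],[17,0],[18,15],[21,0],[26,19],[30,0],[40,16],[47,19],[48,17],[49,0]]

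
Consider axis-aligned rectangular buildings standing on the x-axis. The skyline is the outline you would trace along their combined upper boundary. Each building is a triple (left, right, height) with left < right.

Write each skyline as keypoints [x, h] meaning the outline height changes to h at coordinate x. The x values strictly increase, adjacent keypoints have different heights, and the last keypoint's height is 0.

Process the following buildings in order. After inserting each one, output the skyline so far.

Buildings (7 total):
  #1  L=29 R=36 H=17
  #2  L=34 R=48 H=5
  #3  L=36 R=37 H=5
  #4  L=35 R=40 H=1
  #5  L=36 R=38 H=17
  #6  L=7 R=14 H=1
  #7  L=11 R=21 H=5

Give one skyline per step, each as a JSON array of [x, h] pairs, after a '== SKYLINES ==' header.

== SKYLINES ==
[[29,17],[36,0]]
[[29,17],[36,5],[48,0]]
[[29,17],[36,5],[48,0]]
[[29,17],[36,5],[48,0]]
[[29,17],[38,5],[48,0]]
[[7,1],[14,0],[29,17],[38,5],[48,0]]
[[7,1],[11,5],[21,0],[29,17],[38,5],[48,0]]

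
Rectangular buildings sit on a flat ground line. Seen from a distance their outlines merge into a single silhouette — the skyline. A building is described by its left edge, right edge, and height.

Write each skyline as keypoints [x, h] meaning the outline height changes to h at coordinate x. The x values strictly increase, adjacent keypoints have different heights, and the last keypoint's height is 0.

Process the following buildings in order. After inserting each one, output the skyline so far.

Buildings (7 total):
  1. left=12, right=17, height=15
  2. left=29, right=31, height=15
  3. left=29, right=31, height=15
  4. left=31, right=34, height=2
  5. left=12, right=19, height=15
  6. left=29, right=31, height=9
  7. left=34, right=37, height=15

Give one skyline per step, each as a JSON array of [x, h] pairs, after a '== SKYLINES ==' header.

== SKYLINES ==
[[12,15],[17,0]]
[[12,15],[17,0],[29,15],[31,0]]
[[12,15],[17,0],[29,15],[31,0]]
[[12,15],[17,0],[29,15],[31,2],[34,0]]
[[12,15],[19,0],[29,15],[31,2],[34,0]]
[[12,15],[19,0],[29,15],[31,2],[34,0]]
[[12,15],[19,0],[29,15],[31,2],[34,15],[37,0]]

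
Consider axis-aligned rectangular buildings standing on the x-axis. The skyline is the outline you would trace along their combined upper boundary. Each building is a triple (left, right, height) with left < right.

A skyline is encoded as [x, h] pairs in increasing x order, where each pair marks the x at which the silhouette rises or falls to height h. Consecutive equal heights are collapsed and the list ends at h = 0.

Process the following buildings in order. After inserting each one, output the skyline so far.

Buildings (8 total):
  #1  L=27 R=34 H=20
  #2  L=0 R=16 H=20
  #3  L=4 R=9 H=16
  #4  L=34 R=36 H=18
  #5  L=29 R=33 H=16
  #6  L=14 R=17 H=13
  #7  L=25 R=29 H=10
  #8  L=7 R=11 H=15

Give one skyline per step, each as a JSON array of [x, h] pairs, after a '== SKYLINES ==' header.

== SKYLINES ==
[[27,20],[34,0]]
[[0,20],[16,0],[27,20],[34,0]]
[[0,20],[16,0],[27,20],[34,0]]
[[0,20],[16,0],[27,20],[34,18],[36,0]]
[[0,20],[16,0],[27,20],[34,18],[36,0]]
[[0,20],[16,13],[17,0],[27,20],[34,18],[36,0]]
[[0,20],[16,13],[17,0],[25,10],[27,20],[34,18],[36,0]]
[[0,20],[16,13],[17,0],[25,10],[27,20],[34,18],[36,0]]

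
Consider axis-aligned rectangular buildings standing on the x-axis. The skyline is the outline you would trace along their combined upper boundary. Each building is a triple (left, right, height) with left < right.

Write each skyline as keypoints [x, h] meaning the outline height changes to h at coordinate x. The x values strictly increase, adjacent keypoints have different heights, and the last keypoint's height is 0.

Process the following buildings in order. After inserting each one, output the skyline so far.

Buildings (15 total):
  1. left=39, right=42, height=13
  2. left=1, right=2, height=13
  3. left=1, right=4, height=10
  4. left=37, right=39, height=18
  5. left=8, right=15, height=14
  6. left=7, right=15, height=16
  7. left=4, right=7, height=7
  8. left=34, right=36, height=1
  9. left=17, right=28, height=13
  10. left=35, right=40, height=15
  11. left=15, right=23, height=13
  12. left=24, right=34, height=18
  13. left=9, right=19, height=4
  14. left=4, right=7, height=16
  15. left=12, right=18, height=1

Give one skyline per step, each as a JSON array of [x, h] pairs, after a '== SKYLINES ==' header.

== SKYLINES ==
[[39,13],[42,0]]
[[1,13],[2,0],[39,13],[42,0]]
[[1,13],[2,10],[4,0],[39,13],[42,0]]
[[1,13],[2,10],[4,0],[37,18],[39,13],[42,0]]
[[1,13],[2,10],[4,0],[8,14],[15,0],[37,18],[39,13],[42,0]]
[[1,13],[2,10],[4,0],[7,16],[15,0],[37,18],[39,13],[42,0]]
[[1,13],[2,10],[4,7],[7,16],[15,0],[37,18],[39,13],[42,0]]
[[1,13],[2,10],[4,7],[7,16],[15,0],[34,1],[36,0],[37,18],[39,13],[42,0]]
[[1,13],[2,10],[4,7],[7,16],[15,0],[17,13],[28,0],[34,1],[36,0],[37,18],[39,13],[42,0]]
[[1,13],[2,10],[4,7],[7,16],[15,0],[17,13],[28,0],[34,1],[35,15],[37,18],[39,15],[40,13],[42,0]]
[[1,13],[2,10],[4,7],[7,16],[15,13],[28,0],[34,1],[35,15],[37,18],[39,15],[40,13],[42,0]]
[[1,13],[2,10],[4,7],[7,16],[15,13],[24,18],[34,1],[35,15],[37,18],[39,15],[40,13],[42,0]]
[[1,13],[2,10],[4,7],[7,16],[15,13],[24,18],[34,1],[35,15],[37,18],[39,15],[40,13],[42,0]]
[[1,13],[2,10],[4,16],[15,13],[24,18],[34,1],[35,15],[37,18],[39,15],[40,13],[42,0]]
[[1,13],[2,10],[4,16],[15,13],[24,18],[34,1],[35,15],[37,18],[39,15],[40,13],[42,0]]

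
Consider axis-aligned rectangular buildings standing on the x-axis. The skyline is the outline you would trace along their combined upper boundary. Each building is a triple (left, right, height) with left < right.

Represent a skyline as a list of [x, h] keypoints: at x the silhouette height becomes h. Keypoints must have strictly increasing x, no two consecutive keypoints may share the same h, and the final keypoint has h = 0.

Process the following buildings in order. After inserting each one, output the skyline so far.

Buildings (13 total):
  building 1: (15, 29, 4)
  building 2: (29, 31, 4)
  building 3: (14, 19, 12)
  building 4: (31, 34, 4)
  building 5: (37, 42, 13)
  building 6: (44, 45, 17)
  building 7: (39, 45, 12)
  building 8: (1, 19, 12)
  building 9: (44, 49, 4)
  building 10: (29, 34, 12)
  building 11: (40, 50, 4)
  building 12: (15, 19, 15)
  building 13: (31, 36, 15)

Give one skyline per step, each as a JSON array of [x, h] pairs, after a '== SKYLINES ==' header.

== SKYLINES ==
[[15,4],[29,0]]
[[15,4],[31,0]]
[[14,12],[19,4],[31,0]]
[[14,12],[19,4],[34,0]]
[[14,12],[19,4],[34,0],[37,13],[42,0]]
[[14,12],[19,4],[34,0],[37,13],[42,0],[44,17],[45,0]]
[[14,12],[19,4],[34,0],[37,13],[42,12],[44,17],[45,0]]
[[1,12],[19,4],[34,0],[37,13],[42,12],[44,17],[45,0]]
[[1,12],[19,4],[34,0],[37,13],[42,12],[44,17],[45,4],[49,0]]
[[1,12],[19,4],[29,12],[34,0],[37,13],[42,12],[44,17],[45,4],[49,0]]
[[1,12],[19,4],[29,12],[34,0],[37,13],[42,12],[44,17],[45,4],[50,0]]
[[1,12],[15,15],[19,4],[29,12],[34,0],[37,13],[42,12],[44,17],[45,4],[50,0]]
[[1,12],[15,15],[19,4],[29,12],[31,15],[36,0],[37,13],[42,12],[44,17],[45,4],[50,0]]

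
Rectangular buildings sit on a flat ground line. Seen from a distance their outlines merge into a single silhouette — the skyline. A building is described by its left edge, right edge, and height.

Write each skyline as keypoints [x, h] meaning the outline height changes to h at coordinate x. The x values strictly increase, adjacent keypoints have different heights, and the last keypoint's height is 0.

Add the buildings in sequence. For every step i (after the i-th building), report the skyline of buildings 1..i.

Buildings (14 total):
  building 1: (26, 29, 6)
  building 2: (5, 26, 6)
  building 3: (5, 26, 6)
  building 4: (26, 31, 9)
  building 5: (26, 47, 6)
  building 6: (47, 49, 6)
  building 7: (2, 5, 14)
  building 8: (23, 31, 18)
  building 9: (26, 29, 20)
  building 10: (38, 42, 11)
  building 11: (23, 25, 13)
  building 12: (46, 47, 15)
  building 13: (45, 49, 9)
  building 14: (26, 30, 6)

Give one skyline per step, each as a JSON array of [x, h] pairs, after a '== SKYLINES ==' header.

== SKYLINES ==
[[26,6],[29,0]]
[[5,6],[29,0]]
[[5,6],[29,0]]
[[5,6],[26,9],[31,0]]
[[5,6],[26,9],[31,6],[47,0]]
[[5,6],[26,9],[31,6],[49,0]]
[[2,14],[5,6],[26,9],[31,6],[49,0]]
[[2,14],[5,6],[23,18],[31,6],[49,0]]
[[2,14],[5,6],[23,18],[26,20],[29,18],[31,6],[49,0]]
[[2,14],[5,6],[23,18],[26,20],[29,18],[31,6],[38,11],[42,6],[49,0]]
[[2,14],[5,6],[23,18],[26,20],[29,18],[31,6],[38,11],[42,6],[49,0]]
[[2,14],[5,6],[23,18],[26,20],[29,18],[31,6],[38,11],[42,6],[46,15],[47,6],[49,0]]
[[2,14],[5,6],[23,18],[26,20],[29,18],[31,6],[38,11],[42,6],[45,9],[46,15],[47,9],[49,0]]
[[2,14],[5,6],[23,18],[26,20],[29,18],[31,6],[38,11],[42,6],[45,9],[46,15],[47,9],[49,0]]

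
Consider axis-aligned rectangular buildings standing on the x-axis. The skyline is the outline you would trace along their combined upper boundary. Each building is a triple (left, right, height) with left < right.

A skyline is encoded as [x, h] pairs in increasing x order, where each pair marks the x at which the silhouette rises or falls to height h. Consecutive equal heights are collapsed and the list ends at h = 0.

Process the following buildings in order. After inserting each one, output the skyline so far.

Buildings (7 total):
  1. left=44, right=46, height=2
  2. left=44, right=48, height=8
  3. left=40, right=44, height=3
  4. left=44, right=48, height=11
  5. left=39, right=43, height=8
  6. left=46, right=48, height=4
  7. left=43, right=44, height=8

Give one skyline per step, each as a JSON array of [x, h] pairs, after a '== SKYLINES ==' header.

== SKYLINES ==
[[44,2],[46,0]]
[[44,8],[48,0]]
[[40,3],[44,8],[48,0]]
[[40,3],[44,11],[48,0]]
[[39,8],[43,3],[44,11],[48,0]]
[[39,8],[43,3],[44,11],[48,0]]
[[39,8],[44,11],[48,0]]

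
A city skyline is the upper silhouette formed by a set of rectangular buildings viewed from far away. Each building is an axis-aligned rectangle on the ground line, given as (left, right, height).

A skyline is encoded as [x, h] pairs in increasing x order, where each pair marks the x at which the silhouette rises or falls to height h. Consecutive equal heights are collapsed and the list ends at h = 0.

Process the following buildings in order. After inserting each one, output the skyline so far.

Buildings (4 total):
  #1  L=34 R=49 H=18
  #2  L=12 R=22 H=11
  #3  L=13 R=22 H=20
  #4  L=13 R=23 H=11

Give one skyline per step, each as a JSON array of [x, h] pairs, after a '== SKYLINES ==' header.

== SKYLINES ==
[[34,18],[49,0]]
[[12,11],[22,0],[34,18],[49,0]]
[[12,11],[13,20],[22,0],[34,18],[49,0]]
[[12,11],[13,20],[22,11],[23,0],[34,18],[49,0]]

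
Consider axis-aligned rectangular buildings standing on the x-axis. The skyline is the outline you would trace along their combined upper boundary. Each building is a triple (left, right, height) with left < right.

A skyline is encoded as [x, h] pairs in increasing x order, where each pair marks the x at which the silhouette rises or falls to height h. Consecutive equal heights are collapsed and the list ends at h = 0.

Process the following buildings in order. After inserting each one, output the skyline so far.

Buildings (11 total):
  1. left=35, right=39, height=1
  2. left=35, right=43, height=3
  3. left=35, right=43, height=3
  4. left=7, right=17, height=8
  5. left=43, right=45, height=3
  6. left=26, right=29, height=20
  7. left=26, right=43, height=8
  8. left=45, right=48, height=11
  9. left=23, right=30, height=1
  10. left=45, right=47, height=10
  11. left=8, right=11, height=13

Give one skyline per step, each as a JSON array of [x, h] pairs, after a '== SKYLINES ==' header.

== SKYLINES ==
[[35,1],[39,0]]
[[35,3],[43,0]]
[[35,3],[43,0]]
[[7,8],[17,0],[35,3],[43,0]]
[[7,8],[17,0],[35,3],[45,0]]
[[7,8],[17,0],[26,20],[29,0],[35,3],[45,0]]
[[7,8],[17,0],[26,20],[29,8],[43,3],[45,0]]
[[7,8],[17,0],[26,20],[29,8],[43,3],[45,11],[48,0]]
[[7,8],[17,0],[23,1],[26,20],[29,8],[43,3],[45,11],[48,0]]
[[7,8],[17,0],[23,1],[26,20],[29,8],[43,3],[45,11],[48,0]]
[[7,8],[8,13],[11,8],[17,0],[23,1],[26,20],[29,8],[43,3],[45,11],[48,0]]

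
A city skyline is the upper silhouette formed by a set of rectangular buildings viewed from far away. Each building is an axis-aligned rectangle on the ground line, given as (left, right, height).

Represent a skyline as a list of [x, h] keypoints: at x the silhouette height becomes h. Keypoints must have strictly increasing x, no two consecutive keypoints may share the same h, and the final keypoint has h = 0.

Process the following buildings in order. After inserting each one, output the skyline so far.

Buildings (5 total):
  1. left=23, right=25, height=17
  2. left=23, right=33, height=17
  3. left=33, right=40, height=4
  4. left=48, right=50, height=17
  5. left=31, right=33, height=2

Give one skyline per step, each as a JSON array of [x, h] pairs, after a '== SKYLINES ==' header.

== SKYLINES ==
[[23,17],[25,0]]
[[23,17],[33,0]]
[[23,17],[33,4],[40,0]]
[[23,17],[33,4],[40,0],[48,17],[50,0]]
[[23,17],[33,4],[40,0],[48,17],[50,0]]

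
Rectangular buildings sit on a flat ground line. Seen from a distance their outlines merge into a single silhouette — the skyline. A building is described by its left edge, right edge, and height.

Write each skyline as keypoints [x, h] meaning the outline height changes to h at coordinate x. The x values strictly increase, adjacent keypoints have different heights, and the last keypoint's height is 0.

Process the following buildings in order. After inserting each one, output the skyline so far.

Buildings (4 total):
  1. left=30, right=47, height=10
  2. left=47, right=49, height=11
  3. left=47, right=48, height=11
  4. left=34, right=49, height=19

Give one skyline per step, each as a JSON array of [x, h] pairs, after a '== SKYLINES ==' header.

== SKYLINES ==
[[30,10],[47,0]]
[[30,10],[47,11],[49,0]]
[[30,10],[47,11],[49,0]]
[[30,10],[34,19],[49,0]]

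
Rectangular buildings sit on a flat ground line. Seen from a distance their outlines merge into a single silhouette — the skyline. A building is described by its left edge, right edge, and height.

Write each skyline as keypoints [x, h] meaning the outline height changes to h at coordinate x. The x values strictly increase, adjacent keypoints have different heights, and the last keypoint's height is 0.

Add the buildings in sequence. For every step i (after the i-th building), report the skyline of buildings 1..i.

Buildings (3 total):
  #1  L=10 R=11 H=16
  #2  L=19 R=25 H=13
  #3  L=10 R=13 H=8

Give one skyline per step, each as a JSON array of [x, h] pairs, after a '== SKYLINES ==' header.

== SKYLINES ==
[[10,16],[11,0]]
[[10,16],[11,0],[19,13],[25,0]]
[[10,16],[11,8],[13,0],[19,13],[25,0]]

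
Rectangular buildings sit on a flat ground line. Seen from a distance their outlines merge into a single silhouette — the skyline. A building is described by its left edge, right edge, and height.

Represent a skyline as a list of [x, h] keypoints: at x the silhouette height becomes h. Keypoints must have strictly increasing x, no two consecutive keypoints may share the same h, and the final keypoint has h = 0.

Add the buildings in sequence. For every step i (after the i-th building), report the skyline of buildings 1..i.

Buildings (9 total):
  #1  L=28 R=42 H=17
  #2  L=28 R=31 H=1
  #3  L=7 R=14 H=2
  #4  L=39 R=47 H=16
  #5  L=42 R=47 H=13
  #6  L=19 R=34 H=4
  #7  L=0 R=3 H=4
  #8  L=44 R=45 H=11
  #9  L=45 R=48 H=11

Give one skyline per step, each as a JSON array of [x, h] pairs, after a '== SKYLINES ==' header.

== SKYLINES ==
[[28,17],[42,0]]
[[28,17],[42,0]]
[[7,2],[14,0],[28,17],[42,0]]
[[7,2],[14,0],[28,17],[42,16],[47,0]]
[[7,2],[14,0],[28,17],[42,16],[47,0]]
[[7,2],[14,0],[19,4],[28,17],[42,16],[47,0]]
[[0,4],[3,0],[7,2],[14,0],[19,4],[28,17],[42,16],[47,0]]
[[0,4],[3,0],[7,2],[14,0],[19,4],[28,17],[42,16],[47,0]]
[[0,4],[3,0],[7,2],[14,0],[19,4],[28,17],[42,16],[47,11],[48,0]]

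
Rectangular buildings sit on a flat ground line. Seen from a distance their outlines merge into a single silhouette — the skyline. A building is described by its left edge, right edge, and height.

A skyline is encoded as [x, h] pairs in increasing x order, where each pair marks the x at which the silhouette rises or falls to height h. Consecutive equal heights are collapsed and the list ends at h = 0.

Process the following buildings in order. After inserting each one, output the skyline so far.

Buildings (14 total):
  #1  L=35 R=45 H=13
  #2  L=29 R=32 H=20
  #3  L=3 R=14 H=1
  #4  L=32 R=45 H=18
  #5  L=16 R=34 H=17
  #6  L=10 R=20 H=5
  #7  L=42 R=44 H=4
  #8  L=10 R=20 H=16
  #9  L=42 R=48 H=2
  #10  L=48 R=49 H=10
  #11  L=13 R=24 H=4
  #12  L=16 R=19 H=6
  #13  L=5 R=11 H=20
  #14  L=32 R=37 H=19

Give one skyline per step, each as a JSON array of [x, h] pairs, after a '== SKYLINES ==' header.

== SKYLINES ==
[[35,13],[45,0]]
[[29,20],[32,0],[35,13],[45,0]]
[[3,1],[14,0],[29,20],[32,0],[35,13],[45,0]]
[[3,1],[14,0],[29,20],[32,18],[45,0]]
[[3,1],[14,0],[16,17],[29,20],[32,18],[45,0]]
[[3,1],[10,5],[16,17],[29,20],[32,18],[45,0]]
[[3,1],[10,5],[16,17],[29,20],[32,18],[45,0]]
[[3,1],[10,16],[16,17],[29,20],[32,18],[45,0]]
[[3,1],[10,16],[16,17],[29,20],[32,18],[45,2],[48,0]]
[[3,1],[10,16],[16,17],[29,20],[32,18],[45,2],[48,10],[49,0]]
[[3,1],[10,16],[16,17],[29,20],[32,18],[45,2],[48,10],[49,0]]
[[3,1],[10,16],[16,17],[29,20],[32,18],[45,2],[48,10],[49,0]]
[[3,1],[5,20],[11,16],[16,17],[29,20],[32,18],[45,2],[48,10],[49,0]]
[[3,1],[5,20],[11,16],[16,17],[29,20],[32,19],[37,18],[45,2],[48,10],[49,0]]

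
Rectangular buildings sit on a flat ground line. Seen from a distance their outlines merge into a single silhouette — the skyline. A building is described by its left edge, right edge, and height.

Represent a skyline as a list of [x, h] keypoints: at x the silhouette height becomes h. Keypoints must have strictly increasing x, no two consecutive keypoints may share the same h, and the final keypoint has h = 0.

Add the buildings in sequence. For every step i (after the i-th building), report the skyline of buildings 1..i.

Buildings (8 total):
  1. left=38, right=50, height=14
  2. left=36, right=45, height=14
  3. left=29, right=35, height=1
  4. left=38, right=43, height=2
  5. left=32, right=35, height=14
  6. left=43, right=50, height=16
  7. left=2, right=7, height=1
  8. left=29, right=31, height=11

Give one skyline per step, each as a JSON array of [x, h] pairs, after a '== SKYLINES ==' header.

== SKYLINES ==
[[38,14],[50,0]]
[[36,14],[50,0]]
[[29,1],[35,0],[36,14],[50,0]]
[[29,1],[35,0],[36,14],[50,0]]
[[29,1],[32,14],[35,0],[36,14],[50,0]]
[[29,1],[32,14],[35,0],[36,14],[43,16],[50,0]]
[[2,1],[7,0],[29,1],[32,14],[35,0],[36,14],[43,16],[50,0]]
[[2,1],[7,0],[29,11],[31,1],[32,14],[35,0],[36,14],[43,16],[50,0]]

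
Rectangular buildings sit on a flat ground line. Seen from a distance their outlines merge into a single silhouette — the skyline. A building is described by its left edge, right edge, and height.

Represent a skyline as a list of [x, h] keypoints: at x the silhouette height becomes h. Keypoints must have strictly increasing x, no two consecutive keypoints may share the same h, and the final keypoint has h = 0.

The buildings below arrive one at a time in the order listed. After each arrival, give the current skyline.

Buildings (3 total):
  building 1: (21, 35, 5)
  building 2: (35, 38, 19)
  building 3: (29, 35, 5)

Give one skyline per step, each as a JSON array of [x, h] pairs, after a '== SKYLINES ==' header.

== SKYLINES ==
[[21,5],[35,0]]
[[21,5],[35,19],[38,0]]
[[21,5],[35,19],[38,0]]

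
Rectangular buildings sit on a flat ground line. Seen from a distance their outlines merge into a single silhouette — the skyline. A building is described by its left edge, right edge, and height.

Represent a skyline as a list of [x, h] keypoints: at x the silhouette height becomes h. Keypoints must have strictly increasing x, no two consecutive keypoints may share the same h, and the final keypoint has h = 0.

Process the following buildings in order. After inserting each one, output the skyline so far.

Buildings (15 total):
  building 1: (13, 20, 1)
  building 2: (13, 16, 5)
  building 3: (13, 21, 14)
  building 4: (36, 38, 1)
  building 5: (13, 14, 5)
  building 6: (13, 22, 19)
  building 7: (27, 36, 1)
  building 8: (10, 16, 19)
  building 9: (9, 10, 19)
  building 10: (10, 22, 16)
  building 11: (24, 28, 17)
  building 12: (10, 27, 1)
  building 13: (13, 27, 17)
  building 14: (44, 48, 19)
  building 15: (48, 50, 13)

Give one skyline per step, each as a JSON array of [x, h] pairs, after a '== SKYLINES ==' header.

== SKYLINES ==
[[13,1],[20,0]]
[[13,5],[16,1],[20,0]]
[[13,14],[21,0]]
[[13,14],[21,0],[36,1],[38,0]]
[[13,14],[21,0],[36,1],[38,0]]
[[13,19],[22,0],[36,1],[38,0]]
[[13,19],[22,0],[27,1],[38,0]]
[[10,19],[22,0],[27,1],[38,0]]
[[9,19],[22,0],[27,1],[38,0]]
[[9,19],[22,0],[27,1],[38,0]]
[[9,19],[22,0],[24,17],[28,1],[38,0]]
[[9,19],[22,1],[24,17],[28,1],[38,0]]
[[9,19],[22,17],[28,1],[38,0]]
[[9,19],[22,17],[28,1],[38,0],[44,19],[48,0]]
[[9,19],[22,17],[28,1],[38,0],[44,19],[48,13],[50,0]]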